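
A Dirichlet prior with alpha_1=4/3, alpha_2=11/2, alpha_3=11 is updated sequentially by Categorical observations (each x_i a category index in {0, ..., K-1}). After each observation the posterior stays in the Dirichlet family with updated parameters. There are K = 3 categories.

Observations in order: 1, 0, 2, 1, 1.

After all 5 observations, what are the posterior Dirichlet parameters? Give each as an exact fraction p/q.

obs 1: x=1 → posterior Dirichlet(4/3, 13/2, 11)
obs 2: x=0 → posterior Dirichlet(7/3, 13/2, 11)
obs 3: x=2 → posterior Dirichlet(7/3, 13/2, 12)
obs 4: x=1 → posterior Dirichlet(7/3, 15/2, 12)
obs 5: x=1 → posterior Dirichlet(7/3, 17/2, 12)

alpha_1=7/3, alpha_2=17/2, alpha_3=12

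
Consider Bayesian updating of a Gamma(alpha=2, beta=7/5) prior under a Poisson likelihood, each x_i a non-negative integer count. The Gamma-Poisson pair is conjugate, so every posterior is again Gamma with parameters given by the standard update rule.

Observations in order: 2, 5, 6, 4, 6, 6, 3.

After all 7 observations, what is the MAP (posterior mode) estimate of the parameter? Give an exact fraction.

obs 1: x=2 → posterior Gamma(4, 12/5)
obs 2: x=5 → posterior Gamma(9, 17/5)
obs 3: x=6 → posterior Gamma(15, 22/5)
obs 4: x=4 → posterior Gamma(19, 27/5)
obs 5: x=6 → posterior Gamma(25, 32/5)
obs 6: x=6 → posterior Gamma(31, 37/5)
obs 7: x=3 → posterior Gamma(34, 42/5)

55/14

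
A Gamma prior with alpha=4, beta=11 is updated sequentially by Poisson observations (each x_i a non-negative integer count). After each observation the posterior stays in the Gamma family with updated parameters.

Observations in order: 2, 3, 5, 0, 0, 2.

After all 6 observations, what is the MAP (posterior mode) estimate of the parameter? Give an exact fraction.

obs 1: x=2 → posterior Gamma(6, 12)
obs 2: x=3 → posterior Gamma(9, 13)
obs 3: x=5 → posterior Gamma(14, 14)
obs 4: x=0 → posterior Gamma(14, 15)
obs 5: x=0 → posterior Gamma(14, 16)
obs 6: x=2 → posterior Gamma(16, 17)

15/17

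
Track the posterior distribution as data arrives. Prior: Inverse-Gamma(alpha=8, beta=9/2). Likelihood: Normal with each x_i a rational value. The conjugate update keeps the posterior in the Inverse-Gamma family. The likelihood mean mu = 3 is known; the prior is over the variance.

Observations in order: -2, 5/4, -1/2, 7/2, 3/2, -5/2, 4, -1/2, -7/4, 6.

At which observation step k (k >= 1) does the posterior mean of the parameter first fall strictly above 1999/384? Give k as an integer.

obs 1: x=-2 → posterior Inverse-Gamma(17/2, 17)
obs 2: x=5/4 → posterior Inverse-Gamma(9, 593/32)
obs 3: x=-1/2 → posterior Inverse-Gamma(19/2, 789/32)
obs 4: x=7/2 → posterior Inverse-Gamma(10, 793/32)
obs 5: x=3/2 → posterior Inverse-Gamma(21/2, 829/32)
obs 6: x=-5/2 → posterior Inverse-Gamma(11, 1313/32)
obs 7: x=4 → posterior Inverse-Gamma(23/2, 1329/32)
obs 8: x=-1/2 → posterior Inverse-Gamma(12, 1525/32)
obs 9: x=-7/4 → posterior Inverse-Gamma(25/2, 943/16)
obs 10: x=6 → posterior Inverse-Gamma(13, 1015/16)

k = 10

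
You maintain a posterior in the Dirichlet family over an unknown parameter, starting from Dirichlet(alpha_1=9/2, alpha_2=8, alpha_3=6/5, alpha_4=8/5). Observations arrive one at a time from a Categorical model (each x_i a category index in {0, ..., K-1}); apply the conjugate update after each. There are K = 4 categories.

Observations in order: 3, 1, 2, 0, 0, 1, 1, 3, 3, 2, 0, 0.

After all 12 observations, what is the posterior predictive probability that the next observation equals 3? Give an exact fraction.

46/273

obs 1: x=3 → posterior Dirichlet(9/2, 8, 6/5, 13/5)
obs 2: x=1 → posterior Dirichlet(9/2, 9, 6/5, 13/5)
obs 3: x=2 → posterior Dirichlet(9/2, 9, 11/5, 13/5)
obs 4: x=0 → posterior Dirichlet(11/2, 9, 11/5, 13/5)
obs 5: x=0 → posterior Dirichlet(13/2, 9, 11/5, 13/5)
obs 6: x=1 → posterior Dirichlet(13/2, 10, 11/5, 13/5)
obs 7: x=1 → posterior Dirichlet(13/2, 11, 11/5, 13/5)
obs 8: x=3 → posterior Dirichlet(13/2, 11, 11/5, 18/5)
obs 9: x=3 → posterior Dirichlet(13/2, 11, 11/5, 23/5)
obs 10: x=2 → posterior Dirichlet(13/2, 11, 16/5, 23/5)
obs 11: x=0 → posterior Dirichlet(15/2, 11, 16/5, 23/5)
obs 12: x=0 → posterior Dirichlet(17/2, 11, 16/5, 23/5)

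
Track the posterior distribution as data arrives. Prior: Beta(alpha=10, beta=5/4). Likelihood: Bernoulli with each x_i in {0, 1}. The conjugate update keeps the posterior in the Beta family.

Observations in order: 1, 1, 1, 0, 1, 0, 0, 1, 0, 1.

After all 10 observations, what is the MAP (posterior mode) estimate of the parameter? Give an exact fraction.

obs 1: x=1 → posterior Beta(11, 5/4)
obs 2: x=1 → posterior Beta(12, 5/4)
obs 3: x=1 → posterior Beta(13, 5/4)
obs 4: x=0 → posterior Beta(13, 9/4)
obs 5: x=1 → posterior Beta(14, 9/4)
obs 6: x=0 → posterior Beta(14, 13/4)
obs 7: x=0 → posterior Beta(14, 17/4)
obs 8: x=1 → posterior Beta(15, 17/4)
obs 9: x=0 → posterior Beta(15, 21/4)
obs 10: x=1 → posterior Beta(16, 21/4)

60/77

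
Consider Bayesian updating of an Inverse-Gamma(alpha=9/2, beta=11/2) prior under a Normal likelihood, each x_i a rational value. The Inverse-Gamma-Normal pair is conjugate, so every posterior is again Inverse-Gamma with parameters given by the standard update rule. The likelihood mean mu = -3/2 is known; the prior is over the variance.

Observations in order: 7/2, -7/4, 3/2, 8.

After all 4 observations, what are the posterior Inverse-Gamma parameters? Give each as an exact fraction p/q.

obs 1: x=7/2 → posterior Inverse-Gamma(5, 18)
obs 2: x=-7/4 → posterior Inverse-Gamma(11/2, 577/32)
obs 3: x=3/2 → posterior Inverse-Gamma(6, 721/32)
obs 4: x=8 → posterior Inverse-Gamma(13/2, 2165/32)

alpha=13/2, beta=2165/32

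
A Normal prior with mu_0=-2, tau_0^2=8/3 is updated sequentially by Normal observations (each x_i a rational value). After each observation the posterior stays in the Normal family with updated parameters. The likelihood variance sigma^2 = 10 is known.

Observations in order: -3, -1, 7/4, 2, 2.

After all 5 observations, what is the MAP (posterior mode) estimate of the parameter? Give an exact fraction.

obs 1: x=-3 → posterior Normal(-42/19, 40/19)
obs 2: x=-1 → posterior Normal(-2, 40/23)
obs 3: x=7/4 → posterior Normal(-13/9, 40/27)
obs 4: x=2 → posterior Normal(-1, 40/31)
obs 5: x=2 → posterior Normal(-23/35, 8/7)

-23/35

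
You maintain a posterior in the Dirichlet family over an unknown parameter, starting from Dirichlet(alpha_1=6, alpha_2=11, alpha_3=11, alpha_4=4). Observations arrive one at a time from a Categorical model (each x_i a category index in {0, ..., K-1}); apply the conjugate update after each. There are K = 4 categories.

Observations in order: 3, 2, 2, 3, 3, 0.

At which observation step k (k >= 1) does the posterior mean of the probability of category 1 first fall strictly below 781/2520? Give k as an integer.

obs 1: x=3 → posterior Dirichlet(6, 11, 11, 5)
obs 2: x=2 → posterior Dirichlet(6, 11, 12, 5)
obs 3: x=2 → posterior Dirichlet(6, 11, 13, 5)
obs 4: x=3 → posterior Dirichlet(6, 11, 13, 6)
obs 5: x=3 → posterior Dirichlet(6, 11, 13, 7)
obs 6: x=0 → posterior Dirichlet(7, 11, 13, 7)

k = 4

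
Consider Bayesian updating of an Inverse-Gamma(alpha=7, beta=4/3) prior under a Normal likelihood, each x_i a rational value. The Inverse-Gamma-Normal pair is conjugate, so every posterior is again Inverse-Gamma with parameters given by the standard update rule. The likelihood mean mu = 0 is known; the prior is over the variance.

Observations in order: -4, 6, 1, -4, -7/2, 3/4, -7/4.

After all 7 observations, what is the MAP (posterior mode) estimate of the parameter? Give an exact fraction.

obs 1: x=-4 → posterior Inverse-Gamma(15/2, 28/3)
obs 2: x=6 → posterior Inverse-Gamma(8, 82/3)
obs 3: x=1 → posterior Inverse-Gamma(17/2, 167/6)
obs 4: x=-4 → posterior Inverse-Gamma(9, 215/6)
obs 5: x=-7/2 → posterior Inverse-Gamma(19/2, 1007/24)
obs 6: x=3/4 → posterior Inverse-Gamma(10, 4055/96)
obs 7: x=-7/4 → posterior Inverse-Gamma(21/2, 2101/48)

2101/552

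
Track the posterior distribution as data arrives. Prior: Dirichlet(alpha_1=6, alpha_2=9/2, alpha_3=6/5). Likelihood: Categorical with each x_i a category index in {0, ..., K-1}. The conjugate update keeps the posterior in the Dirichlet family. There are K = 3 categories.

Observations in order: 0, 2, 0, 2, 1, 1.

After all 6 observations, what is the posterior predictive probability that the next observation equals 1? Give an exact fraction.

65/177

obs 1: x=0 → posterior Dirichlet(7, 9/2, 6/5)
obs 2: x=2 → posterior Dirichlet(7, 9/2, 11/5)
obs 3: x=0 → posterior Dirichlet(8, 9/2, 11/5)
obs 4: x=2 → posterior Dirichlet(8, 9/2, 16/5)
obs 5: x=1 → posterior Dirichlet(8, 11/2, 16/5)
obs 6: x=1 → posterior Dirichlet(8, 13/2, 16/5)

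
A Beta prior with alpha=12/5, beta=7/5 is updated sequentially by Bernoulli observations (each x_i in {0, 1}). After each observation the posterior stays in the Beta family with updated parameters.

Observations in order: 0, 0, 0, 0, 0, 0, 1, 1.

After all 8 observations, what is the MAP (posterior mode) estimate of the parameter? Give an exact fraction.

obs 1: x=0 → posterior Beta(12/5, 12/5)
obs 2: x=0 → posterior Beta(12/5, 17/5)
obs 3: x=0 → posterior Beta(12/5, 22/5)
obs 4: x=0 → posterior Beta(12/5, 27/5)
obs 5: x=0 → posterior Beta(12/5, 32/5)
obs 6: x=0 → posterior Beta(12/5, 37/5)
obs 7: x=1 → posterior Beta(17/5, 37/5)
obs 8: x=1 → posterior Beta(22/5, 37/5)

17/49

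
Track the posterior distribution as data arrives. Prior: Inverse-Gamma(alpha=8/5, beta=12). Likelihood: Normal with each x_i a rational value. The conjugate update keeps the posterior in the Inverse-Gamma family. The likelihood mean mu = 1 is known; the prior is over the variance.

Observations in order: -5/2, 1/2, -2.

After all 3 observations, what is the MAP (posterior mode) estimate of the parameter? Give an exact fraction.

obs 1: x=-5/2 → posterior Inverse-Gamma(21/10, 145/8)
obs 2: x=1/2 → posterior Inverse-Gamma(13/5, 73/4)
obs 3: x=-2 → posterior Inverse-Gamma(31/10, 91/4)

455/82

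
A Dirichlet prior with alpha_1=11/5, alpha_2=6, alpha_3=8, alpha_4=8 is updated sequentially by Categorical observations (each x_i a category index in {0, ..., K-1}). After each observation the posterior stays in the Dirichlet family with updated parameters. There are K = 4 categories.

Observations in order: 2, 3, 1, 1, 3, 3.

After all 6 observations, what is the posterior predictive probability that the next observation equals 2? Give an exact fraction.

45/151

obs 1: x=2 → posterior Dirichlet(11/5, 6, 9, 8)
obs 2: x=3 → posterior Dirichlet(11/5, 6, 9, 9)
obs 3: x=1 → posterior Dirichlet(11/5, 7, 9, 9)
obs 4: x=1 → posterior Dirichlet(11/5, 8, 9, 9)
obs 5: x=3 → posterior Dirichlet(11/5, 8, 9, 10)
obs 6: x=3 → posterior Dirichlet(11/5, 8, 9, 11)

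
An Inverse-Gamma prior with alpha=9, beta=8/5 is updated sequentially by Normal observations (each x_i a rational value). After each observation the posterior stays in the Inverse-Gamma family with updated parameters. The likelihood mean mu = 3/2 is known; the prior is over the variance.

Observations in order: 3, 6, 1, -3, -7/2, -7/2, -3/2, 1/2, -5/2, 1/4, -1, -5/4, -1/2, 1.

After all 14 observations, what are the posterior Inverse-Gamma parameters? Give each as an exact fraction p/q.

obs 1: x=3 → posterior Inverse-Gamma(19/2, 109/40)
obs 2: x=6 → posterior Inverse-Gamma(10, 257/20)
obs 3: x=1 → posterior Inverse-Gamma(21/2, 519/40)
obs 4: x=-3 → posterior Inverse-Gamma(11, 231/10)
obs 5: x=-7/2 → posterior Inverse-Gamma(23/2, 178/5)
obs 6: x=-7/2 → posterior Inverse-Gamma(12, 481/10)
obs 7: x=-3/2 → posterior Inverse-Gamma(25/2, 263/5)
obs 8: x=1/2 → posterior Inverse-Gamma(13, 531/10)
obs 9: x=-5/2 → posterior Inverse-Gamma(27/2, 611/10)
obs 10: x=1/4 → posterior Inverse-Gamma(14, 9901/160)
obs 11: x=-1 → posterior Inverse-Gamma(29/2, 10401/160)
obs 12: x=-5/4 → posterior Inverse-Gamma(15, 5503/80)
obs 13: x=-1/2 → posterior Inverse-Gamma(31/2, 5663/80)
obs 14: x=1 → posterior Inverse-Gamma(16, 5673/80)

alpha=16, beta=5673/80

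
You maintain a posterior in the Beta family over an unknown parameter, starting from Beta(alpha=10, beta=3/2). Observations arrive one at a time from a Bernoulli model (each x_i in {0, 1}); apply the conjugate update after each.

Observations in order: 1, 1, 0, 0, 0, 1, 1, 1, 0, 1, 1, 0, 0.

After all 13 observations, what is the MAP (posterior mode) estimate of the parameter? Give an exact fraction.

32/45

obs 1: x=1 → posterior Beta(11, 3/2)
obs 2: x=1 → posterior Beta(12, 3/2)
obs 3: x=0 → posterior Beta(12, 5/2)
obs 4: x=0 → posterior Beta(12, 7/2)
obs 5: x=0 → posterior Beta(12, 9/2)
obs 6: x=1 → posterior Beta(13, 9/2)
obs 7: x=1 → posterior Beta(14, 9/2)
obs 8: x=1 → posterior Beta(15, 9/2)
obs 9: x=0 → posterior Beta(15, 11/2)
obs 10: x=1 → posterior Beta(16, 11/2)
obs 11: x=1 → posterior Beta(17, 11/2)
obs 12: x=0 → posterior Beta(17, 13/2)
obs 13: x=0 → posterior Beta(17, 15/2)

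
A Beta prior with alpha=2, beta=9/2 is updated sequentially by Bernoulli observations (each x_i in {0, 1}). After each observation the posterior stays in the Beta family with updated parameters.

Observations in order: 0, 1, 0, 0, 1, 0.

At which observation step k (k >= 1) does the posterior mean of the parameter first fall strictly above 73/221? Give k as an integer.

k = 2

obs 1: x=0 → posterior Beta(2, 11/2)
obs 2: x=1 → posterior Beta(3, 11/2)
obs 3: x=0 → posterior Beta(3, 13/2)
obs 4: x=0 → posterior Beta(3, 15/2)
obs 5: x=1 → posterior Beta(4, 15/2)
obs 6: x=0 → posterior Beta(4, 17/2)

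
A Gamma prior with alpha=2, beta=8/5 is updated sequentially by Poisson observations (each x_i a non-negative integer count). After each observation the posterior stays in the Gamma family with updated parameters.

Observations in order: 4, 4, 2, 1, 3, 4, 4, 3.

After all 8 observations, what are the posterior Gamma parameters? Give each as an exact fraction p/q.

obs 1: x=4 → posterior Gamma(6, 13/5)
obs 2: x=4 → posterior Gamma(10, 18/5)
obs 3: x=2 → posterior Gamma(12, 23/5)
obs 4: x=1 → posterior Gamma(13, 28/5)
obs 5: x=3 → posterior Gamma(16, 33/5)
obs 6: x=4 → posterior Gamma(20, 38/5)
obs 7: x=4 → posterior Gamma(24, 43/5)
obs 8: x=3 → posterior Gamma(27, 48/5)

alpha=27, beta=48/5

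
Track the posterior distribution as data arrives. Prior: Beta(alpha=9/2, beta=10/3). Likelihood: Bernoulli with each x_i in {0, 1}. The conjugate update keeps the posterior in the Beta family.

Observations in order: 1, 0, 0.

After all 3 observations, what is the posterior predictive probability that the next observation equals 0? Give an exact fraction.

obs 1: x=1 → posterior Beta(11/2, 10/3)
obs 2: x=0 → posterior Beta(11/2, 13/3)
obs 3: x=0 → posterior Beta(11/2, 16/3)

32/65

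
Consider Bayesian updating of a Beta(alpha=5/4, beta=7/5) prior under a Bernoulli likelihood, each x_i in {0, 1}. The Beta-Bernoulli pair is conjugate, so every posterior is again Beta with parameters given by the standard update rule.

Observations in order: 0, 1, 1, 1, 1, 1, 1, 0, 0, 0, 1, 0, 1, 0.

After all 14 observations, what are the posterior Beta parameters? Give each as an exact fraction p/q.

obs 1: x=0 → posterior Beta(5/4, 12/5)
obs 2: x=1 → posterior Beta(9/4, 12/5)
obs 3: x=1 → posterior Beta(13/4, 12/5)
obs 4: x=1 → posterior Beta(17/4, 12/5)
obs 5: x=1 → posterior Beta(21/4, 12/5)
obs 6: x=1 → posterior Beta(25/4, 12/5)
obs 7: x=1 → posterior Beta(29/4, 12/5)
obs 8: x=0 → posterior Beta(29/4, 17/5)
obs 9: x=0 → posterior Beta(29/4, 22/5)
obs 10: x=0 → posterior Beta(29/4, 27/5)
obs 11: x=1 → posterior Beta(33/4, 27/5)
obs 12: x=0 → posterior Beta(33/4, 32/5)
obs 13: x=1 → posterior Beta(37/4, 32/5)
obs 14: x=0 → posterior Beta(37/4, 37/5)

alpha=37/4, beta=37/5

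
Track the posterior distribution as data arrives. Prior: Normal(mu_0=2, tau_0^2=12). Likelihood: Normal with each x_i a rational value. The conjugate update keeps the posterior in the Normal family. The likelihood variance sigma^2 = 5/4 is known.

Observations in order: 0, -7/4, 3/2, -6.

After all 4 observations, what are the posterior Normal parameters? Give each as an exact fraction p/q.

mu_0=-290/197, tau_0^2=60/197

obs 1: x=0 → posterior Normal(10/53, 60/53)
obs 2: x=-7/4 → posterior Normal(-74/101, 60/101)
obs 3: x=3/2 → posterior Normal(-2/149, 60/149)
obs 4: x=-6 → posterior Normal(-290/197, 60/197)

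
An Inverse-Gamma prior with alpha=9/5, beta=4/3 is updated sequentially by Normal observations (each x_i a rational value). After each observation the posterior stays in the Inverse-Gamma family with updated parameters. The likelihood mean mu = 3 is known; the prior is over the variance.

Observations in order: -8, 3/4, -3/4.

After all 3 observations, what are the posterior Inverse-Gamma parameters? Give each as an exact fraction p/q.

obs 1: x=-8 → posterior Inverse-Gamma(23/10, 371/6)
obs 2: x=3/4 → posterior Inverse-Gamma(14/5, 6179/96)
obs 3: x=-3/4 → posterior Inverse-Gamma(33/10, 3427/48)

alpha=33/10, beta=3427/48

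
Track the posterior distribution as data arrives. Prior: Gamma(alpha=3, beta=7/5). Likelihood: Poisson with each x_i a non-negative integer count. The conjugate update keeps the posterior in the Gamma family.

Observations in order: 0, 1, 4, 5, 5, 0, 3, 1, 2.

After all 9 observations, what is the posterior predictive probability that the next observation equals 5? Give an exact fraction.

1737927489021042357318520568093643250860032000000/30832380031759855339866807261927227938318518660891

obs 1: x=0 → posterior Gamma(3, 12/5)
obs 2: x=1 → posterior Gamma(4, 17/5)
obs 3: x=4 → posterior Gamma(8, 22/5)
obs 4: x=5 → posterior Gamma(13, 27/5)
obs 5: x=5 → posterior Gamma(18, 32/5)
obs 6: x=0 → posterior Gamma(18, 37/5)
obs 7: x=3 → posterior Gamma(21, 42/5)
obs 8: x=1 → posterior Gamma(22, 47/5)
obs 9: x=2 → posterior Gamma(24, 52/5)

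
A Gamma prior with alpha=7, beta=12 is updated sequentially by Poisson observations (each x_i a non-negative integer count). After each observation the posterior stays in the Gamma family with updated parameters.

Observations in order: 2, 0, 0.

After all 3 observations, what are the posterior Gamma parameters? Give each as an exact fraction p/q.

obs 1: x=2 → posterior Gamma(9, 13)
obs 2: x=0 → posterior Gamma(9, 14)
obs 3: x=0 → posterior Gamma(9, 15)

alpha=9, beta=15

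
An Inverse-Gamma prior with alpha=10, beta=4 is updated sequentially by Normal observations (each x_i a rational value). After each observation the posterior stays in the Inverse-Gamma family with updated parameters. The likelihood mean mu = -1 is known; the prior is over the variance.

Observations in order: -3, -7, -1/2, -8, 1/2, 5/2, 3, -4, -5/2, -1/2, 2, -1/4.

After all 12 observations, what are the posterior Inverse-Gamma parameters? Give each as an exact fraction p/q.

alpha=16, beta=2381/32

obs 1: x=-3 → posterior Inverse-Gamma(21/2, 6)
obs 2: x=-7 → posterior Inverse-Gamma(11, 24)
obs 3: x=-1/2 → posterior Inverse-Gamma(23/2, 193/8)
obs 4: x=-8 → posterior Inverse-Gamma(12, 389/8)
obs 5: x=1/2 → posterior Inverse-Gamma(25/2, 199/4)
obs 6: x=5/2 → posterior Inverse-Gamma(13, 447/8)
obs 7: x=3 → posterior Inverse-Gamma(27/2, 511/8)
obs 8: x=-4 → posterior Inverse-Gamma(14, 547/8)
obs 9: x=-5/2 → posterior Inverse-Gamma(29/2, 139/2)
obs 10: x=-1/2 → posterior Inverse-Gamma(15, 557/8)
obs 11: x=2 → posterior Inverse-Gamma(31/2, 593/8)
obs 12: x=-1/4 → posterior Inverse-Gamma(16, 2381/32)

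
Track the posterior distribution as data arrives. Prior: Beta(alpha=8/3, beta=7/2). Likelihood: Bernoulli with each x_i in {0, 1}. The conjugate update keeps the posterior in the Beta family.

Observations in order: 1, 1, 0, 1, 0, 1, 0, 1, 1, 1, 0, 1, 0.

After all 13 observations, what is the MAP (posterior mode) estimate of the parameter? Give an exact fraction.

58/103

obs 1: x=1 → posterior Beta(11/3, 7/2)
obs 2: x=1 → posterior Beta(14/3, 7/2)
obs 3: x=0 → posterior Beta(14/3, 9/2)
obs 4: x=1 → posterior Beta(17/3, 9/2)
obs 5: x=0 → posterior Beta(17/3, 11/2)
obs 6: x=1 → posterior Beta(20/3, 11/2)
obs 7: x=0 → posterior Beta(20/3, 13/2)
obs 8: x=1 → posterior Beta(23/3, 13/2)
obs 9: x=1 → posterior Beta(26/3, 13/2)
obs 10: x=1 → posterior Beta(29/3, 13/2)
obs 11: x=0 → posterior Beta(29/3, 15/2)
obs 12: x=1 → posterior Beta(32/3, 15/2)
obs 13: x=0 → posterior Beta(32/3, 17/2)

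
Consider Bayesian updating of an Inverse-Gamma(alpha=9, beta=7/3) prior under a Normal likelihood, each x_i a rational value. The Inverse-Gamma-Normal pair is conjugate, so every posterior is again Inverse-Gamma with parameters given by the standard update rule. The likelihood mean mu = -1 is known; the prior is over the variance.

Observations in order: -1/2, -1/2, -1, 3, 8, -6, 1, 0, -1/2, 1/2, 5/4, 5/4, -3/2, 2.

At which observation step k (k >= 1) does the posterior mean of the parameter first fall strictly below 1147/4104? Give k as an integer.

k = 3

obs 1: x=-1/2 → posterior Inverse-Gamma(19/2, 59/24)
obs 2: x=-1/2 → posterior Inverse-Gamma(10, 31/12)
obs 3: x=-1 → posterior Inverse-Gamma(21/2, 31/12)
obs 4: x=3 → posterior Inverse-Gamma(11, 127/12)
obs 5: x=8 → posterior Inverse-Gamma(23/2, 613/12)
obs 6: x=-6 → posterior Inverse-Gamma(12, 763/12)
obs 7: x=1 → posterior Inverse-Gamma(25/2, 787/12)
obs 8: x=0 → posterior Inverse-Gamma(13, 793/12)
obs 9: x=-1/2 → posterior Inverse-Gamma(27/2, 1589/24)
obs 10: x=1/2 → posterior Inverse-Gamma(14, 202/3)
obs 11: x=5/4 → posterior Inverse-Gamma(29/2, 6707/96)
obs 12: x=5/4 → posterior Inverse-Gamma(15, 3475/48)
obs 13: x=-3/2 → posterior Inverse-Gamma(31/2, 3481/48)
obs 14: x=2 → posterior Inverse-Gamma(16, 3697/48)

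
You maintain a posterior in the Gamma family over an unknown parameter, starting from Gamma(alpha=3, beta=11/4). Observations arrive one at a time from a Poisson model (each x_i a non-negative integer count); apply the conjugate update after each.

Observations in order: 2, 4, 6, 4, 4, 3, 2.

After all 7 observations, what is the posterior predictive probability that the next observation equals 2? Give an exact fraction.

obs 1: x=2 → posterior Gamma(5, 15/4)
obs 2: x=4 → posterior Gamma(9, 19/4)
obs 3: x=6 → posterior Gamma(15, 23/4)
obs 4: x=4 → posterior Gamma(19, 27/4)
obs 5: x=4 → posterior Gamma(23, 31/4)
obs 6: x=3 → posterior Gamma(26, 35/4)
obs 7: x=2 → posterior Gamma(28, 39/4)

2303854315598465361276484770473978263818008167776/10093776109231555797740541116805209814919811290249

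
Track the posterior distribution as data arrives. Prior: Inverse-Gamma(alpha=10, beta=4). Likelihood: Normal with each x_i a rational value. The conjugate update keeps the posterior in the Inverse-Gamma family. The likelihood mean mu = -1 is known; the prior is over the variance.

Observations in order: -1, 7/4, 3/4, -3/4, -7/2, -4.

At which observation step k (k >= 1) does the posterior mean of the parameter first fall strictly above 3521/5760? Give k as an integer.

obs 1: x=-1 → posterior Inverse-Gamma(21/2, 4)
obs 2: x=7/4 → posterior Inverse-Gamma(11, 249/32)
obs 3: x=3/4 → posterior Inverse-Gamma(23/2, 149/16)
obs 4: x=-3/4 → posterior Inverse-Gamma(12, 299/32)
obs 5: x=-7/2 → posterior Inverse-Gamma(25/2, 399/32)
obs 6: x=-4 → posterior Inverse-Gamma(13, 543/32)

k = 2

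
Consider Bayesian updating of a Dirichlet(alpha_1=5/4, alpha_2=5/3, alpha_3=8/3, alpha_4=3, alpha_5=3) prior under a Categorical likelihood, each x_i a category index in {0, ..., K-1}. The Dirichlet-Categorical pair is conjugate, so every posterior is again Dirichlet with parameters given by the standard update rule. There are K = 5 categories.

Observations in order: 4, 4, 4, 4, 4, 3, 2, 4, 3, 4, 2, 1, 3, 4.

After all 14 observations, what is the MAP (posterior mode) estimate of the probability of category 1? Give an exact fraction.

20/247

obs 1: x=4 → posterior Dirichlet(5/4, 5/3, 8/3, 3, 4)
obs 2: x=4 → posterior Dirichlet(5/4, 5/3, 8/3, 3, 5)
obs 3: x=4 → posterior Dirichlet(5/4, 5/3, 8/3, 3, 6)
obs 4: x=4 → posterior Dirichlet(5/4, 5/3, 8/3, 3, 7)
obs 5: x=4 → posterior Dirichlet(5/4, 5/3, 8/3, 3, 8)
obs 6: x=3 → posterior Dirichlet(5/4, 5/3, 8/3, 4, 8)
obs 7: x=2 → posterior Dirichlet(5/4, 5/3, 11/3, 4, 8)
obs 8: x=4 → posterior Dirichlet(5/4, 5/3, 11/3, 4, 9)
obs 9: x=3 → posterior Dirichlet(5/4, 5/3, 11/3, 5, 9)
obs 10: x=4 → posterior Dirichlet(5/4, 5/3, 11/3, 5, 10)
obs 11: x=2 → posterior Dirichlet(5/4, 5/3, 14/3, 5, 10)
obs 12: x=1 → posterior Dirichlet(5/4, 8/3, 14/3, 5, 10)
obs 13: x=3 → posterior Dirichlet(5/4, 8/3, 14/3, 6, 10)
obs 14: x=4 → posterior Dirichlet(5/4, 8/3, 14/3, 6, 11)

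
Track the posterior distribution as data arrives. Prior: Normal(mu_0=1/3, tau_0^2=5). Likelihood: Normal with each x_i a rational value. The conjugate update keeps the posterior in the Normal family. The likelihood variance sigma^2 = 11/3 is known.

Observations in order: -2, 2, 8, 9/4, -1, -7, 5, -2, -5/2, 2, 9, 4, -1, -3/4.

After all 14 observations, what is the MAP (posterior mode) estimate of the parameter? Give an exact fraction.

obs 1: x=-2 → posterior Normal(-79/78, 55/26)
obs 2: x=2 → posterior Normal(11/123, 55/41)
obs 3: x=8 → posterior Normal(53/24, 55/56)
obs 4: x=9/4 → posterior Normal(1889/852, 55/71)
obs 5: x=-1 → posterior Normal(1709/1032, 55/86)
obs 6: x=-7 → posterior Normal(449/1212, 55/101)
obs 7: x=5 → posterior Normal(1349/1392, 55/116)
obs 8: x=-2 → posterior Normal(989/1572, 55/131)
obs 9: x=-5/2 → posterior Normal(539/1752, 55/146)
obs 10: x=2 → posterior Normal(899/1932, 55/161)
obs 11: x=9 → posterior Normal(229/192, 5/16)
obs 12: x=4 → posterior Normal(3239/2292, 55/191)
obs 13: x=-1 → posterior Normal(3059/2472, 55/206)
obs 14: x=-3/4 → posterior Normal(43/39, 55/221)

43/39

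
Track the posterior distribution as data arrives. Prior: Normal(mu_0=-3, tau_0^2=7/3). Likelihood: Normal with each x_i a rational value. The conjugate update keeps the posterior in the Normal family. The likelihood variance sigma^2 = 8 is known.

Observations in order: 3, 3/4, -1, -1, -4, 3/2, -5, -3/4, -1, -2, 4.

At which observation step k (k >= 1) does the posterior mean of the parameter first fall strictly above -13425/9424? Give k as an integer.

obs 1: x=3 → posterior Normal(-51/31, 56/31)
obs 2: x=3/4 → posterior Normal(-183/152, 28/19)
obs 3: x=-1 → posterior Normal(-211/180, 56/45)
obs 4: x=-1 → posterior Normal(-239/208, 14/13)
obs 5: x=-4 → posterior Normal(-351/236, 56/59)
obs 6: x=3/2 → posterior Normal(-103/88, 28/33)
obs 7: x=-5 → posterior Normal(-449/292, 56/73)
obs 8: x=-3/4 → posterior Normal(-47/32, 7/10)
obs 9: x=-1 → posterior Normal(-83/58, 56/87)
obs 10: x=-2 → posterior Normal(-277/188, 28/47)
obs 11: x=4 → posterior Normal(-221/202, 56/101)

k = 2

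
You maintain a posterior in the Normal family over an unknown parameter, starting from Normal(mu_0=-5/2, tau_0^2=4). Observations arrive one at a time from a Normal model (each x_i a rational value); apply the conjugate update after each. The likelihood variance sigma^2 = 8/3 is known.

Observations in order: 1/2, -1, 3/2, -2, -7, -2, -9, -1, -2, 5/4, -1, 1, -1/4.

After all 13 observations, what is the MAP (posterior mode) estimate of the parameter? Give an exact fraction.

obs 1: x=1/2 → posterior Normal(-7/10, 8/5)
obs 2: x=-1 → posterior Normal(-13/16, 1)
obs 3: x=3/2 → posterior Normal(-2/11, 8/11)
obs 4: x=-2 → posterior Normal(-4/7, 4/7)
obs 5: x=-7 → posterior Normal(-29/17, 8/17)
obs 6: x=-2 → posterior Normal(-7/4, 2/5)
obs 7: x=-9 → posterior Normal(-62/23, 8/23)
obs 8: x=-1 → posterior Normal(-5/2, 4/13)
obs 9: x=-2 → posterior Normal(-71/29, 8/29)
obs 10: x=5/4 → posterior Normal(-269/128, 1/4)
obs 11: x=-1 → posterior Normal(-281/140, 8/35)
obs 12: x=1 → posterior Normal(-269/152, 4/19)
obs 13: x=-1/4 → posterior Normal(-68/41, 8/41)

-68/41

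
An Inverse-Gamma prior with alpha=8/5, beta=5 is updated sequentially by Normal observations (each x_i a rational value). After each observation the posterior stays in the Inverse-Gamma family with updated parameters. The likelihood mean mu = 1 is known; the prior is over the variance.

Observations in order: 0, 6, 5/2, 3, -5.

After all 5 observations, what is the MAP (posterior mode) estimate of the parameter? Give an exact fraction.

obs 1: x=0 → posterior Inverse-Gamma(21/10, 11/2)
obs 2: x=6 → posterior Inverse-Gamma(13/5, 18)
obs 3: x=5/2 → posterior Inverse-Gamma(31/10, 153/8)
obs 4: x=3 → posterior Inverse-Gamma(18/5, 169/8)
obs 5: x=-5 → posterior Inverse-Gamma(41/10, 313/8)

1565/204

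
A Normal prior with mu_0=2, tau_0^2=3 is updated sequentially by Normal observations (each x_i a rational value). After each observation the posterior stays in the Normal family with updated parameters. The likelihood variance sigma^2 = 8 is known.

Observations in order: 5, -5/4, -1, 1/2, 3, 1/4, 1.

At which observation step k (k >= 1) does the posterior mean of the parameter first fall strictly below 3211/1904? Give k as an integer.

k = 3

obs 1: x=5 → posterior Normal(31/11, 24/11)
obs 2: x=-5/4 → posterior Normal(109/56, 12/7)
obs 3: x=-1 → posterior Normal(97/68, 24/17)
obs 4: x=1/2 → posterior Normal(103/80, 6/5)
obs 5: x=3 → posterior Normal(139/92, 24/23)
obs 6: x=1/4 → posterior Normal(71/52, 12/13)
obs 7: x=1 → posterior Normal(77/58, 24/29)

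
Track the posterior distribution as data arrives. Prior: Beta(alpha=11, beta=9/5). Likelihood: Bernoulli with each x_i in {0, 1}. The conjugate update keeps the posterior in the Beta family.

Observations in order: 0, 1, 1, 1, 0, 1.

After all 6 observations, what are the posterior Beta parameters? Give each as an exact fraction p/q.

alpha=15, beta=19/5

obs 1: x=0 → posterior Beta(11, 14/5)
obs 2: x=1 → posterior Beta(12, 14/5)
obs 3: x=1 → posterior Beta(13, 14/5)
obs 4: x=1 → posterior Beta(14, 14/5)
obs 5: x=0 → posterior Beta(14, 19/5)
obs 6: x=1 → posterior Beta(15, 19/5)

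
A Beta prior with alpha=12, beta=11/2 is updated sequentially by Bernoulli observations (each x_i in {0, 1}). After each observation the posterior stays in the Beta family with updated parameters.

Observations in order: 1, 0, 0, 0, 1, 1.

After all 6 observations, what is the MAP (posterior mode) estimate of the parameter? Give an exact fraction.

28/43

obs 1: x=1 → posterior Beta(13, 11/2)
obs 2: x=0 → posterior Beta(13, 13/2)
obs 3: x=0 → posterior Beta(13, 15/2)
obs 4: x=0 → posterior Beta(13, 17/2)
obs 5: x=1 → posterior Beta(14, 17/2)
obs 6: x=1 → posterior Beta(15, 17/2)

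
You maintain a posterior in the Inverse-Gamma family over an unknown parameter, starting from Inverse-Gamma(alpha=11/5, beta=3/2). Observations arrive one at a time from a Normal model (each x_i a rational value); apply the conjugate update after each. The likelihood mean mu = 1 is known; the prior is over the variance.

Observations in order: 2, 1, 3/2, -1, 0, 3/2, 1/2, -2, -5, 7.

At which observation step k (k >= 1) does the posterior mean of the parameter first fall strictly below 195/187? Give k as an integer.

obs 1: x=2 → posterior Inverse-Gamma(27/10, 2)
obs 2: x=1 → posterior Inverse-Gamma(16/5, 2)
obs 3: x=3/2 → posterior Inverse-Gamma(37/10, 17/8)
obs 4: x=-1 → posterior Inverse-Gamma(21/5, 33/8)
obs 5: x=0 → posterior Inverse-Gamma(47/10, 37/8)
obs 6: x=3/2 → posterior Inverse-Gamma(26/5, 19/4)
obs 7: x=1/2 → posterior Inverse-Gamma(57/10, 39/8)
obs 8: x=-2 → posterior Inverse-Gamma(31/5, 75/8)
obs 9: x=-5 → posterior Inverse-Gamma(67/10, 219/8)
obs 10: x=7 → posterior Inverse-Gamma(36/5, 363/8)

k = 2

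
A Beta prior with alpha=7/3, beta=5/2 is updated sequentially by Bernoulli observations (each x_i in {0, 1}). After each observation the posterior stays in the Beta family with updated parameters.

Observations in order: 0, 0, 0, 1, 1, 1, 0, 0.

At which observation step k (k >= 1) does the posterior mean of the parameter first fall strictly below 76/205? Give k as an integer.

obs 1: x=0 → posterior Beta(7/3, 7/2)
obs 2: x=0 → posterior Beta(7/3, 9/2)
obs 3: x=0 → posterior Beta(7/3, 11/2)
obs 4: x=1 → posterior Beta(10/3, 11/2)
obs 5: x=1 → posterior Beta(13/3, 11/2)
obs 6: x=1 → posterior Beta(16/3, 11/2)
obs 7: x=0 → posterior Beta(16/3, 13/2)
obs 8: x=0 → posterior Beta(16/3, 15/2)

k = 2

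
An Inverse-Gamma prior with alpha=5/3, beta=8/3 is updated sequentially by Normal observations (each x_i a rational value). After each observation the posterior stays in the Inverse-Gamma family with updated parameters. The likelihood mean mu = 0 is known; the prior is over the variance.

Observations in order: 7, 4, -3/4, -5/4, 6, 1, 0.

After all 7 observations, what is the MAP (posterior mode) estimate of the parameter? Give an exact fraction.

71/8

obs 1: x=7 → posterior Inverse-Gamma(13/6, 163/6)
obs 2: x=4 → posterior Inverse-Gamma(8/3, 211/6)
obs 3: x=-3/4 → posterior Inverse-Gamma(19/6, 3403/96)
obs 4: x=-5/4 → posterior Inverse-Gamma(11/3, 1739/48)
obs 5: x=6 → posterior Inverse-Gamma(25/6, 2603/48)
obs 6: x=1 → posterior Inverse-Gamma(14/3, 2627/48)
obs 7: x=0 → posterior Inverse-Gamma(31/6, 2627/48)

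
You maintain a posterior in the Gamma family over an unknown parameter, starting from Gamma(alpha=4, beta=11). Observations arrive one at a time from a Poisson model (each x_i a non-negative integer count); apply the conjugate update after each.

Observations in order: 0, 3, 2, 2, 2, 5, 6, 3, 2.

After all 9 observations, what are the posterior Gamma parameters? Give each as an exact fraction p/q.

alpha=29, beta=20

obs 1: x=0 → posterior Gamma(4, 12)
obs 2: x=3 → posterior Gamma(7, 13)
obs 3: x=2 → posterior Gamma(9, 14)
obs 4: x=2 → posterior Gamma(11, 15)
obs 5: x=2 → posterior Gamma(13, 16)
obs 6: x=5 → posterior Gamma(18, 17)
obs 7: x=6 → posterior Gamma(24, 18)
obs 8: x=3 → posterior Gamma(27, 19)
obs 9: x=2 → posterior Gamma(29, 20)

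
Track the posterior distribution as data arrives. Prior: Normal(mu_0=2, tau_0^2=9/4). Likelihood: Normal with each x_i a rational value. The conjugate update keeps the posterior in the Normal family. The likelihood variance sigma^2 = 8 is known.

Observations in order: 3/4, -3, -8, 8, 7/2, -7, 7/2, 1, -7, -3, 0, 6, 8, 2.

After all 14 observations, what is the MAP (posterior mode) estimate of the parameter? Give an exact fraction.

427/632

obs 1: x=3/4 → posterior Normal(283/164, 72/41)
obs 2: x=-3 → posterior Normal(7/8, 36/25)
obs 3: x=-8 → posterior Normal(-113/236, 72/59)
obs 4: x=8 → posterior Normal(175/272, 18/17)
obs 5: x=7/2 → posterior Normal(43/44, 72/77)
obs 6: x=-7 → posterior Normal(49/344, 36/43)
obs 7: x=7/2 → posterior Normal(35/76, 72/95)
obs 8: x=1 → posterior Normal(211/416, 9/13)
obs 9: x=-7 → posterior Normal(-41/452, 72/113)
obs 10: x=-3 → posterior Normal(-149/488, 36/61)
obs 11: x=0 → posterior Normal(-149/524, 72/131)
obs 12: x=6 → posterior Normal(67/560, 18/35)
obs 13: x=8 → posterior Normal(355/596, 72/149)
obs 14: x=2 → posterior Normal(427/632, 36/79)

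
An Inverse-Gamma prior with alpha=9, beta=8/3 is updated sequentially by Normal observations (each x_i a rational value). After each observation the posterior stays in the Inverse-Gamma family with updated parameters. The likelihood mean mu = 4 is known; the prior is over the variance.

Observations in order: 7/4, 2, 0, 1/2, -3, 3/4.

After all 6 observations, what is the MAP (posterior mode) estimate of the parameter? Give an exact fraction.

obs 1: x=7/4 → posterior Inverse-Gamma(19/2, 499/96)
obs 2: x=2 → posterior Inverse-Gamma(10, 691/96)
obs 3: x=0 → posterior Inverse-Gamma(21/2, 1459/96)
obs 4: x=1/2 → posterior Inverse-Gamma(11, 2047/96)
obs 5: x=-3 → posterior Inverse-Gamma(23/2, 4399/96)
obs 6: x=3/4 → posterior Inverse-Gamma(12, 2453/48)

2453/624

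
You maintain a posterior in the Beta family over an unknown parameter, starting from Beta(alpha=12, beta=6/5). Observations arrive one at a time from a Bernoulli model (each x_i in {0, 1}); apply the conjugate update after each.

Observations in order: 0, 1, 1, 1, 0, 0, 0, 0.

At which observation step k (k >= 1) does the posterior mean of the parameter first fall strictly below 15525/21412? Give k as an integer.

k = 8

obs 1: x=0 → posterior Beta(12, 11/5)
obs 2: x=1 → posterior Beta(13, 11/5)
obs 3: x=1 → posterior Beta(14, 11/5)
obs 4: x=1 → posterior Beta(15, 11/5)
obs 5: x=0 → posterior Beta(15, 16/5)
obs 6: x=0 → posterior Beta(15, 21/5)
obs 7: x=0 → posterior Beta(15, 26/5)
obs 8: x=0 → posterior Beta(15, 31/5)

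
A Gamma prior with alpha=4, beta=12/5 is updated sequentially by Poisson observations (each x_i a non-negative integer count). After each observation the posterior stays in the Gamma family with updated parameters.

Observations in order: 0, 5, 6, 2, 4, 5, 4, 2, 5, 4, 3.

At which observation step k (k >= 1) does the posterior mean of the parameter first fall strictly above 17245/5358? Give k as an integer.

obs 1: x=0 → posterior Gamma(4, 17/5)
obs 2: x=5 → posterior Gamma(9, 22/5)
obs 3: x=6 → posterior Gamma(15, 27/5)
obs 4: x=2 → posterior Gamma(17, 32/5)
obs 5: x=4 → posterior Gamma(21, 37/5)
obs 6: x=5 → posterior Gamma(26, 42/5)
obs 7: x=4 → posterior Gamma(30, 47/5)
obs 8: x=2 → posterior Gamma(32, 52/5)
obs 9: x=5 → posterior Gamma(37, 57/5)
obs 10: x=4 → posterior Gamma(41, 62/5)
obs 11: x=3 → posterior Gamma(44, 67/5)

k = 9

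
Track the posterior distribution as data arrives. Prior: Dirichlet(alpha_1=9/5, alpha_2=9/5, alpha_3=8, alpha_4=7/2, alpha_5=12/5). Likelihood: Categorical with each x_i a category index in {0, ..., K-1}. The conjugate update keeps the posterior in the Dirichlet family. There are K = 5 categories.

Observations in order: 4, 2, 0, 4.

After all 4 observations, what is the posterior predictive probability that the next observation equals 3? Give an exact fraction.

obs 1: x=4 → posterior Dirichlet(9/5, 9/5, 8, 7/2, 17/5)
obs 2: x=2 → posterior Dirichlet(9/5, 9/5, 9, 7/2, 17/5)
obs 3: x=0 → posterior Dirichlet(14/5, 9/5, 9, 7/2, 17/5)
obs 4: x=4 → posterior Dirichlet(14/5, 9/5, 9, 7/2, 22/5)

7/43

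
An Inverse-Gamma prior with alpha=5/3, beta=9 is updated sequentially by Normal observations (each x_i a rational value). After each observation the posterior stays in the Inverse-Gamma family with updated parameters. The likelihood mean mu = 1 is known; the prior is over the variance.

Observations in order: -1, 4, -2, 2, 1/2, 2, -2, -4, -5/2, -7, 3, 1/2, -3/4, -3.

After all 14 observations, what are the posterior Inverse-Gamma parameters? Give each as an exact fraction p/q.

obs 1: x=-1 → posterior Inverse-Gamma(13/6, 11)
obs 2: x=4 → posterior Inverse-Gamma(8/3, 31/2)
obs 3: x=-2 → posterior Inverse-Gamma(19/6, 20)
obs 4: x=2 → posterior Inverse-Gamma(11/3, 41/2)
obs 5: x=1/2 → posterior Inverse-Gamma(25/6, 165/8)
obs 6: x=2 → posterior Inverse-Gamma(14/3, 169/8)
obs 7: x=-2 → posterior Inverse-Gamma(31/6, 205/8)
obs 8: x=-4 → posterior Inverse-Gamma(17/3, 305/8)
obs 9: x=-5/2 → posterior Inverse-Gamma(37/6, 177/4)
obs 10: x=-7 → posterior Inverse-Gamma(20/3, 305/4)
obs 11: x=3 → posterior Inverse-Gamma(43/6, 313/4)
obs 12: x=1/2 → posterior Inverse-Gamma(23/3, 627/8)
obs 13: x=-3/4 → posterior Inverse-Gamma(49/6, 2557/32)
obs 14: x=-3 → posterior Inverse-Gamma(26/3, 2813/32)

alpha=26/3, beta=2813/32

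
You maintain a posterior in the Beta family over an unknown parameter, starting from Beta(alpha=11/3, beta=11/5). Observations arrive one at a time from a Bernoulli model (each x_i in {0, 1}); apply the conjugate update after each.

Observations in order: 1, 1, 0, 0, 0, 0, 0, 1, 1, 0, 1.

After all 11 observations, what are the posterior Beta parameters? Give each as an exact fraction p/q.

alpha=26/3, beta=41/5

obs 1: x=1 → posterior Beta(14/3, 11/5)
obs 2: x=1 → posterior Beta(17/3, 11/5)
obs 3: x=0 → posterior Beta(17/3, 16/5)
obs 4: x=0 → posterior Beta(17/3, 21/5)
obs 5: x=0 → posterior Beta(17/3, 26/5)
obs 6: x=0 → posterior Beta(17/3, 31/5)
obs 7: x=0 → posterior Beta(17/3, 36/5)
obs 8: x=1 → posterior Beta(20/3, 36/5)
obs 9: x=1 → posterior Beta(23/3, 36/5)
obs 10: x=0 → posterior Beta(23/3, 41/5)
obs 11: x=1 → posterior Beta(26/3, 41/5)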